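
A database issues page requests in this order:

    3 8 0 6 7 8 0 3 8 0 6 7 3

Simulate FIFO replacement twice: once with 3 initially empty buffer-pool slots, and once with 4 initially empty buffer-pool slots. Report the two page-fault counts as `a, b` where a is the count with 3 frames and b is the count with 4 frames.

10, 11

3 frames: F F F F F F F F . . F F . → 10 faults.
4 frames: F F F F F . . F F F F F F → 11 faults.
11 > 10: adding a frame increased faults — Belady's anomaly.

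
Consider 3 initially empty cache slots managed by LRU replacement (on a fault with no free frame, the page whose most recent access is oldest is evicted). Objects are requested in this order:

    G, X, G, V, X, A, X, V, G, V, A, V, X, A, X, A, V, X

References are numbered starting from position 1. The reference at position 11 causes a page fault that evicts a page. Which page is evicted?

pos 1: G: fault, frames {G}
pos 2: X: fault, frames {G,X}
pos 3: G: hit
pos 4: V: fault, frames {X,G,V}
pos 5: X: hit
pos 6: A: fault, evict G, frames {V,X,A}
pos 7: X: hit
pos 8: V: hit
pos 9: G: fault, evict A, frames {X,V,G}
pos 10: V: hit
pos 11: A: fault, evict X, frames {G,V,A}
At position 11, page X is evicted.

X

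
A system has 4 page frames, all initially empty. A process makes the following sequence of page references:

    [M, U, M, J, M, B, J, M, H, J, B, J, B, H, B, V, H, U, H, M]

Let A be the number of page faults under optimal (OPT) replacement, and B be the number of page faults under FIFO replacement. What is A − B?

-1

Under OPT: F F . F . F . . F . . . . . . F . . . F → 7 faults.
Under FIFO: F F . F . F . . F . . . . . . F . F . F → 8 faults.
A − B = 7 − 8 = -1.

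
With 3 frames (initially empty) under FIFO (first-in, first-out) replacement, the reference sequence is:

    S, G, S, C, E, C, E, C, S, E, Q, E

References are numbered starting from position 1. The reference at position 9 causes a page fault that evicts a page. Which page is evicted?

pos 1: S -> fault, frames {S}
pos 2: G -> fault, frames {S,G}
pos 3: S -> hit
pos 4: C -> fault, frames {S,G,C}
pos 5: E -> fault, evict S, frames {G,C,E}
pos 6: C -> hit
pos 7: E -> hit
pos 8: C -> hit
pos 9: S -> fault, evict G, frames {C,E,S}
At position 9, page G is evicted.

G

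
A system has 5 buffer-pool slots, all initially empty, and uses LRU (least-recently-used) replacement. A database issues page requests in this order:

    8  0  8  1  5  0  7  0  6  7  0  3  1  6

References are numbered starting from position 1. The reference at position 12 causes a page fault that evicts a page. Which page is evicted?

1

pos 1: 8 -> fault, frames [8]
pos 2: 0 -> fault, frames [8, 0]
pos 3: 8 -> hit
pos 4: 1 -> fault, frames [0, 8, 1]
pos 5: 5 -> fault, frames [0, 8, 1, 5]
pos 6: 0 -> hit
pos 7: 7 -> fault, frames [8, 1, 5, 0, 7]
pos 8: 0 -> hit
pos 9: 6 -> fault, evict 8, frames [1, 5, 7, 0, 6]
pos 10: 7 -> hit
pos 11: 0 -> hit
pos 12: 3 -> fault, evict 1, frames [5, 6, 7, 0, 3]
At position 12, page 1 is evicted.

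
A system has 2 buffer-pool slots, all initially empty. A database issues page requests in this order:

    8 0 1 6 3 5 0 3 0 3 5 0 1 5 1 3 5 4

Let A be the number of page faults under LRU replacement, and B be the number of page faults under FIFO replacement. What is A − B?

1

Under LRU: F F F F F F F F . . F F F F . F F F → 15 faults.
Under FIFO: F F F F F F F F . . F F F F . F . F → 14 faults.
A − B = 15 − 14 = 1.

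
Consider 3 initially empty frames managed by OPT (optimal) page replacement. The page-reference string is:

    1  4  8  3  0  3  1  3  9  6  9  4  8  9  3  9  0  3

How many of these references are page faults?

10

1 -> fault, frames (1)
4 -> fault, frames (1 4)
8 -> fault, frames (1 4 8)
3 -> fault, evict 8, frames (1 4 3)
0 -> fault, evict 4, frames (1 3 0)
3 -> hit
1 -> hit
3 -> hit
9 -> fault, evict 1, frames (3 0 9)
6 -> fault, evict 0, frames (3 9 6)
9 -> hit
4 -> fault, evict 6, frames (3 9 4)
8 -> fault, evict 4, frames (3 9 8)
9 -> hit
3 -> hit
9 -> hit
0 -> fault, evict 8, frames (3 9 0)
3 -> hit
Page faults: 10.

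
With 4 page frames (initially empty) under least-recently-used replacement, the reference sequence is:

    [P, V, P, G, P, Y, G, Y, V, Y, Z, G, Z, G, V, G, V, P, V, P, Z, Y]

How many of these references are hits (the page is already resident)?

P: fault, frames {P}
V: fault, frames {P,V}
P: hit
G: fault, frames {V,P,G}
P: hit
Y: fault, frames {V,G,P,Y}
G: hit
Y: hit
V: hit
Y: hit
Z: fault, evict P, frames {G,V,Y,Z}
G: hit
Z: hit
G: hit
V: hit
G: hit
V: hit
P: fault, evict Y, frames {Z,G,V,P}
V: hit
P: hit
Z: hit
Y: fault, evict G, frames {V,P,Z,Y}
Hits: 15.

15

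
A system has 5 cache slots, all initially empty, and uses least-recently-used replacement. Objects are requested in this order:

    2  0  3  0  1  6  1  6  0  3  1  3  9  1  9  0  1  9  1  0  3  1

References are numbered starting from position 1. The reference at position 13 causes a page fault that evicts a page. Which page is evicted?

2

pos 1: 2 → miss, frames [2]
pos 2: 0 → miss, frames [2, 0]
pos 3: 3 → miss, frames [2, 0, 3]
pos 4: 0 → hit
pos 5: 1 → miss, frames [2, 3, 0, 1]
pos 6: 6 → miss, frames [2, 3, 0, 1, 6]
pos 7: 1 → hit
pos 8: 6 → hit
pos 9: 0 → hit
pos 10: 3 → hit
pos 11: 1 → hit
pos 12: 3 → hit
pos 13: 9 → miss, evict 2, frames [6, 0, 1, 3, 9]
At position 13, page 2 is evicted.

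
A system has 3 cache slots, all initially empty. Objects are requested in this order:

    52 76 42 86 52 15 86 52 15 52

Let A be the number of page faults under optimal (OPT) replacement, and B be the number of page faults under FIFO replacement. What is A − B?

Under OPT: F F F F . F . . . . → 5 faults.
Under FIFO: F F F F F F . . . . → 6 faults.
A − B = 5 − 6 = -1.

-1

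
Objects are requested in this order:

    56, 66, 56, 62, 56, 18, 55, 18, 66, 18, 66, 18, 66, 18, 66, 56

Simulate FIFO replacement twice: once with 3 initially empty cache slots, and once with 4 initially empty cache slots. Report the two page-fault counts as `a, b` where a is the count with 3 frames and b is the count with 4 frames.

7, 6

3 frames: F F . F . F F . F . . . . . . F → 7 faults.
4 frames: F F . F . F F . . . . . . . . F → 6 faults.
6 < 7: adding a frame reduced faults, as is typical.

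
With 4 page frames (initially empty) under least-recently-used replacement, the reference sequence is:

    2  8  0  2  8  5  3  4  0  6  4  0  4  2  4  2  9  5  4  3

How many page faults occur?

2 -> miss, frames [2]
8 -> miss, frames [2, 8]
0 -> miss, frames [2, 8, 0]
2 -> hit
8 -> hit
5 -> miss, frames [0, 2, 8, 5]
3 -> miss, evict 0, frames [2, 8, 5, 3]
4 -> miss, evict 2, frames [8, 5, 3, 4]
0 -> miss, evict 8, frames [5, 3, 4, 0]
6 -> miss, evict 5, frames [3, 4, 0, 6]
4 -> hit
0 -> hit
4 -> hit
2 -> miss, evict 3, frames [6, 0, 4, 2]
4 -> hit
2 -> hit
9 -> miss, evict 6, frames [0, 4, 2, 9]
5 -> miss, evict 0, frames [4, 2, 9, 5]
4 -> hit
3 -> miss, evict 2, frames [9, 5, 4, 3]
Page faults: 12.

12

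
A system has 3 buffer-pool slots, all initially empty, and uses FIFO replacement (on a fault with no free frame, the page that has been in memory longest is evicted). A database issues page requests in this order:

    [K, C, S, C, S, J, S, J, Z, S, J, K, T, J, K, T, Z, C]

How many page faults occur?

K -> fault, frames {K}
C -> fault, frames {K,C}
S -> fault, frames {K,C,S}
C -> hit
S -> hit
J -> fault, evict K, frames {C,S,J}
S -> hit
J -> hit
Z -> fault, evict C, frames {S,J,Z}
S -> hit
J -> hit
K -> fault, evict S, frames {J,Z,K}
T -> fault, evict J, frames {Z,K,T}
J -> fault, evict Z, frames {K,T,J}
K -> hit
T -> hit
Z -> fault, evict K, frames {T,J,Z}
C -> fault, evict T, frames {J,Z,C}
Page faults: 10.

10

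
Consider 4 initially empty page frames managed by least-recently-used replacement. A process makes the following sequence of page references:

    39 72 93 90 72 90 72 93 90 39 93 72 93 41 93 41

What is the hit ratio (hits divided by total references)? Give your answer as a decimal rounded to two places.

39: miss, frames (39)
72: miss, frames (39 72)
93: miss, frames (39 72 93)
90: miss, frames (39 72 93 90)
72: hit
90: hit
72: hit
93: hit
90: hit
39: hit
93: hit
72: hit
93: hit
41: miss, evict 90, frames (39 72 93 41)
93: hit
41: hit
Hits: 11 of 16 references → 11/16 = 0.6875.

0.69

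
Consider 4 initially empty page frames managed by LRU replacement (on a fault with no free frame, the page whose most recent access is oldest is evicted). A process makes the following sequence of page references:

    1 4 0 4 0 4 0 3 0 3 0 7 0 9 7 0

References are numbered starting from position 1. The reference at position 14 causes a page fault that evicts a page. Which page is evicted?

4

pos 1: 1 → miss, frames [1]
pos 2: 4 → miss, frames [1, 4]
pos 3: 0 → miss, frames [1, 4, 0]
pos 4: 4 → hit
pos 5: 0 → hit
pos 6: 4 → hit
pos 7: 0 → hit
pos 8: 3 → miss, frames [1, 4, 0, 3]
pos 9: 0 → hit
pos 10: 3 → hit
pos 11: 0 → hit
pos 12: 7 → miss, evict 1, frames [4, 3, 0, 7]
pos 13: 0 → hit
pos 14: 9 → miss, evict 4, frames [3, 7, 0, 9]
At position 14, page 4 is evicted.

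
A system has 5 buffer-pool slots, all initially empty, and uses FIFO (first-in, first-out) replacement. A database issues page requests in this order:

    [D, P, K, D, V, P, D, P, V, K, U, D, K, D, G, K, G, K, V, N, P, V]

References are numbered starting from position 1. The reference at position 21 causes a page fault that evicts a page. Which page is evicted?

K

pos 1: D -> fault, frames [D]
pos 2: P -> fault, frames [D, P]
pos 3: K -> fault, frames [D, P, K]
pos 4: D -> hit
pos 5: V -> fault, frames [D, P, K, V]
pos 6: P -> hit
pos 7: D -> hit
pos 8: P -> hit
pos 9: V -> hit
pos 10: K -> hit
pos 11: U -> fault, frames [D, P, K, V, U]
pos 12: D -> hit
pos 13: K -> hit
pos 14: D -> hit
pos 15: G -> fault, evict D, frames [P, K, V, U, G]
pos 16: K -> hit
pos 17: G -> hit
pos 18: K -> hit
pos 19: V -> hit
pos 20: N -> fault, evict P, frames [K, V, U, G, N]
pos 21: P -> fault, evict K, frames [V, U, G, N, P]
At position 21, page K is evicted.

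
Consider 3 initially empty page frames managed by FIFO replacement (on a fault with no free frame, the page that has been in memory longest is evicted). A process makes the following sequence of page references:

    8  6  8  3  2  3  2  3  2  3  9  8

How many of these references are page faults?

6

8: fault, frames {8}
6: fault, frames {8,6}
8: hit
3: fault, frames {8,6,3}
2: fault, evict 8, frames {6,3,2}
3: hit
2: hit
3: hit
2: hit
3: hit
9: fault, evict 6, frames {3,2,9}
8: fault, evict 3, frames {2,9,8}
Page faults: 6.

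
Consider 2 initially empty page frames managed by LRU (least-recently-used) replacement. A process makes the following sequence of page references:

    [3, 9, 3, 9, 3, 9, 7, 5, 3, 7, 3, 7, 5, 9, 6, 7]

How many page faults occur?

3: fault, frames {3}
9: fault, frames {3,9}
3: hit
9: hit
3: hit
9: hit
7: fault, evict 3, frames {9,7}
5: fault, evict 9, frames {7,5}
3: fault, evict 7, frames {5,3}
7: fault, evict 5, frames {3,7}
3: hit
7: hit
5: fault, evict 3, frames {7,5}
9: fault, evict 7, frames {5,9}
6: fault, evict 5, frames {9,6}
7: fault, evict 9, frames {6,7}
Page faults: 10.

10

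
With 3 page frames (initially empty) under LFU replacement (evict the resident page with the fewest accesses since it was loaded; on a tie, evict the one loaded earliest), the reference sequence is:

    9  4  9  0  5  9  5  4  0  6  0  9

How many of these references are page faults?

8

9 → miss, frames (9)
4 → miss, frames (9 4)
9 → hit
0 → miss, frames (9 4 0)
5 → miss, evict 4, frames (9 0 5)
9 → hit
5 → hit
4 → miss, evict 0, frames (9 5 4)
0 → miss, evict 4, frames (9 5 0)
6 → miss, evict 0, frames (9 5 6)
0 → miss, evict 6, frames (9 5 0)
9 → hit
Page faults: 8.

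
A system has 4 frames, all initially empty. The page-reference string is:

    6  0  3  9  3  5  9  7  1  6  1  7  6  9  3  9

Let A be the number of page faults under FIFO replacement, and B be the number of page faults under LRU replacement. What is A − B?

1

Under FIFO: F F F F . F . F F F . . . F F . → 10 faults.
Under LRU: F F F F . F . F F F . . . . F . → 9 faults.
A − B = 10 − 9 = 1.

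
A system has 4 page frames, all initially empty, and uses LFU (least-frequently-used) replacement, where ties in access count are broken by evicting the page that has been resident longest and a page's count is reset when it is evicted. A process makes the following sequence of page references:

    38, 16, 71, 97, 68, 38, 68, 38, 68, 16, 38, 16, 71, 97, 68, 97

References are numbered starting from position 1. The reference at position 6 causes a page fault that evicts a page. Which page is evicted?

pos 1: 38: miss, frames [38]
pos 2: 16: miss, frames [38, 16]
pos 3: 71: miss, frames [38, 16, 71]
pos 4: 97: miss, frames [38, 16, 71, 97]
pos 5: 68: miss, evict 38, frames [16, 71, 97, 68]
pos 6: 38: miss, evict 16, frames [71, 97, 68, 38]
At position 6, page 16 is evicted.

16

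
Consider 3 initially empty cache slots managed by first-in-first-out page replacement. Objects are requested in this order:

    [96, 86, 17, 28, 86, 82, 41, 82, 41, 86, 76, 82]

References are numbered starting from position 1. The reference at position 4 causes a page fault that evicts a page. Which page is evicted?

pos 1: 96: fault, frames {96}
pos 2: 86: fault, frames {96,86}
pos 3: 17: fault, frames {96,86,17}
pos 4: 28: fault, evict 96, frames {86,17,28}
At position 4, page 96 is evicted.

96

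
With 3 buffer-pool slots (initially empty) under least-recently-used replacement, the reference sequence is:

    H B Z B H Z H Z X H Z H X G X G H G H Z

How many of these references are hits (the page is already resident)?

H -> fault, frames {H}
B -> fault, frames {H,B}
Z -> fault, frames {H,B,Z}
B -> hit
H -> hit
Z -> hit
H -> hit
Z -> hit
X -> fault, evict B, frames {H,Z,X}
H -> hit
Z -> hit
H -> hit
X -> hit
G -> fault, evict Z, frames {H,X,G}
X -> hit
G -> hit
H -> hit
G -> hit
H -> hit
Z -> fault, evict X, frames {G,H,Z}
Hits: 14.

14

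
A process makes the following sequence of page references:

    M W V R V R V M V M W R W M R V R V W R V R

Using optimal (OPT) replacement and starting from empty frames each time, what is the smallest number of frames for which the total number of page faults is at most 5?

4

f=1: 22 faults
f=2: 11 faults
f=3: 6 faults
f=4: 4 faults
Smallest f with faults ≤ 5 is 4.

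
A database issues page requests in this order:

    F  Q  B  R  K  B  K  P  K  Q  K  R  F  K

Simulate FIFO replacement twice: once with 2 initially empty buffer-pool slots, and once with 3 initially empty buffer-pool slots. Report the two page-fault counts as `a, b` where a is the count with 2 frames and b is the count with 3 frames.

2 frames: F F F F F F . F F F . F F F → 12 faults.
3 frames: F F F F F . . F . F . F F F → 10 faults.
10 < 12: adding a frame reduced faults, as is typical.

12, 10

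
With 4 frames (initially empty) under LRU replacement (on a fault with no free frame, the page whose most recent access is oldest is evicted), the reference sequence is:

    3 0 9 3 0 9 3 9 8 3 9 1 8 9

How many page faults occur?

3 -> miss, frames [3]
0 -> miss, frames [3, 0]
9 -> miss, frames [3, 0, 9]
3 -> hit
0 -> hit
9 -> hit
3 -> hit
9 -> hit
8 -> miss, frames [0, 3, 9, 8]
3 -> hit
9 -> hit
1 -> miss, evict 0, frames [8, 3, 9, 1]
8 -> hit
9 -> hit
Page faults: 5.

5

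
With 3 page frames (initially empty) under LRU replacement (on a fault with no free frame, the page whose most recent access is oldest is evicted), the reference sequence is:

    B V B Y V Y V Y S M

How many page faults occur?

5

B → fault, frames (B)
V → fault, frames (B V)
B → hit
Y → fault, frames (V B Y)
V → hit
Y → hit
V → hit
Y → hit
S → fault, evict B, frames (V Y S)
M → fault, evict V, frames (Y S M)
Page faults: 5.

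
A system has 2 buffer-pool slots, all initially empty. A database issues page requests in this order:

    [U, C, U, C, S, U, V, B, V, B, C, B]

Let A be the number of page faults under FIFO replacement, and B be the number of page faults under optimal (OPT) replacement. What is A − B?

1

Under FIFO: F F . . F F F F . . F . → 7 faults.
Under OPT: F F . . F . F F . . F . → 6 faults.
A − B = 7 − 6 = 1.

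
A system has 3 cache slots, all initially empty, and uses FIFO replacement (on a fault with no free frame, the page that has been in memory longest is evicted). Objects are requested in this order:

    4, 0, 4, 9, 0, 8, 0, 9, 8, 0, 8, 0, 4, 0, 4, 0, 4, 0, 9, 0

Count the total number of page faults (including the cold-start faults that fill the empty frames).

4: fault, frames (4)
0: fault, frames (4 0)
4: hit
9: fault, frames (4 0 9)
0: hit
8: fault, evict 4, frames (0 9 8)
0: hit
9: hit
8: hit
0: hit
8: hit
0: hit
4: fault, evict 0, frames (9 8 4)
0: fault, evict 9, frames (8 4 0)
4: hit
0: hit
4: hit
0: hit
9: fault, evict 8, frames (4 0 9)
0: hit
Page faults: 7.

7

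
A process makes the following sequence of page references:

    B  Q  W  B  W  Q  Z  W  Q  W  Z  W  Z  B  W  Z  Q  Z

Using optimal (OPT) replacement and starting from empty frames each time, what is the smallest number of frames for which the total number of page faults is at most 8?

f=1: 18 faults
f=2: 10 faults
f=3: 6 faults
f=4: 4 faults
Smallest f with faults ≤ 8 is 3.

3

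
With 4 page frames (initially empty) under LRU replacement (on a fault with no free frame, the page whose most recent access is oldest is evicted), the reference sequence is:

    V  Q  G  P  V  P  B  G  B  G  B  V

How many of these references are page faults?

5

V → fault, frames {V}
Q → fault, frames {V,Q}
G → fault, frames {V,Q,G}
P → fault, frames {V,Q,G,P}
V → hit
P → hit
B → fault, evict Q, frames {G,V,P,B}
G → hit
B → hit
G → hit
B → hit
V → hit
Page faults: 5.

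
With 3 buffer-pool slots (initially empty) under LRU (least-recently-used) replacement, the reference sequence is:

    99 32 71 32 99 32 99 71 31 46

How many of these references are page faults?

99: fault, frames [99]
32: fault, frames [99, 32]
71: fault, frames [99, 32, 71]
32: hit
99: hit
32: hit
99: hit
71: hit
31: fault, evict 32, frames [99, 71, 31]
46: fault, evict 99, frames [71, 31, 46]
Page faults: 5.

5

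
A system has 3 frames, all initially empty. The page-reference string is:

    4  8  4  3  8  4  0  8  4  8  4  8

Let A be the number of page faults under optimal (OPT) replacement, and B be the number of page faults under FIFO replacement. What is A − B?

Under OPT: F F . F . . F . . . . . → 4 faults.
Under FIFO: F F . F . . F . F F . . → 6 faults.
A − B = 4 − 6 = -2.

-2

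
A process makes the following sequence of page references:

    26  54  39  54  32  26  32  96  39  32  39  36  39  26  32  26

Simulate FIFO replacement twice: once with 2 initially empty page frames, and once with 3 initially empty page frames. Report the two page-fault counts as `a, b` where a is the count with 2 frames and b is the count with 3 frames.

12, 10

2 frames: F F F . F F . F F F . F F F F . → 12 faults.
3 frames: F F F . F F . F F F . F . F . . → 10 faults.
10 < 12: adding a frame reduced faults, as is typical.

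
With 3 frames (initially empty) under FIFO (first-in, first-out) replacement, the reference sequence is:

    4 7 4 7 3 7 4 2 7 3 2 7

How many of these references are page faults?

4 -> fault, frames [4]
7 -> fault, frames [4, 7]
4 -> hit
7 -> hit
3 -> fault, frames [4, 7, 3]
7 -> hit
4 -> hit
2 -> fault, evict 4, frames [7, 3, 2]
7 -> hit
3 -> hit
2 -> hit
7 -> hit
Page faults: 4.

4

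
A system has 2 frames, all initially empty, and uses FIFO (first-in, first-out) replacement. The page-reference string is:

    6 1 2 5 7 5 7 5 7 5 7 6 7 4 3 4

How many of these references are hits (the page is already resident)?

6 -> fault, frames [6]
1 -> fault, frames [6, 1]
2 -> fault, evict 6, frames [1, 2]
5 -> fault, evict 1, frames [2, 5]
7 -> fault, evict 2, frames [5, 7]
5 -> hit
7 -> hit
5 -> hit
7 -> hit
5 -> hit
7 -> hit
6 -> fault, evict 5, frames [7, 6]
7 -> hit
4 -> fault, evict 7, frames [6, 4]
3 -> fault, evict 6, frames [4, 3]
4 -> hit
Hits: 8.

8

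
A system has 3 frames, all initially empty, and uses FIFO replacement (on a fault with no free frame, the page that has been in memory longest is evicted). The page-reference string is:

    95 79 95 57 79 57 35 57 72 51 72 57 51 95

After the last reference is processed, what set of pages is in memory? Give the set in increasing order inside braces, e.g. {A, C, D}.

95 → miss, frames (95)
79 → miss, frames (95 79)
95 → hit
57 → miss, frames (95 79 57)
79 → hit
57 → hit
35 → miss, evict 95, frames (79 57 35)
57 → hit
72 → miss, evict 79, frames (57 35 72)
51 → miss, evict 57, frames (35 72 51)
72 → hit
57 → miss, evict 35, frames (72 51 57)
51 → hit
95 → miss, evict 72, frames (51 57 95)

{51, 57, 95}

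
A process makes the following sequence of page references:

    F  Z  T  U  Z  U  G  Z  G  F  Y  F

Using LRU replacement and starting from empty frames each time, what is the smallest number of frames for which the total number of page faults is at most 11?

f=1: 12 faults
f=2: 9 faults
f=3: 7 faults
f=4: 7 faults
f=5: 6 faults
f=6: 6 faults
Smallest f with faults ≤ 11 is 2.

2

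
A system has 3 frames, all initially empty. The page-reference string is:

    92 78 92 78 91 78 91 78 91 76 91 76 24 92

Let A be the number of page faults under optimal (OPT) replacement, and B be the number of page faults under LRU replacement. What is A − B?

-1

Under OPT: F F . . F . . . . F . . F . → 5 faults.
Under LRU: F F . . F . . . . F . . F F → 6 faults.
A − B = 5 − 6 = -1.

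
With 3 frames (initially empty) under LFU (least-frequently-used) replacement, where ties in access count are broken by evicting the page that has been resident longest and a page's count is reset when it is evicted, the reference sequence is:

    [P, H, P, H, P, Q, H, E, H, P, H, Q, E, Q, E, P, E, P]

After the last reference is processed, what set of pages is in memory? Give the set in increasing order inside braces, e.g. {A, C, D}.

{E, H, P}

P -> miss, frames (P)
H -> miss, frames (P H)
P -> hit
H -> hit
P -> hit
Q -> miss, frames (P H Q)
H -> hit
E -> miss, evict Q, frames (P H E)
H -> hit
P -> hit
H -> hit
Q -> miss, evict E, frames (P H Q)
E -> miss, evict Q, frames (P H E)
Q -> miss, evict E, frames (P H Q)
E -> miss, evict Q, frames (P H E)
P -> hit
E -> hit
P -> hit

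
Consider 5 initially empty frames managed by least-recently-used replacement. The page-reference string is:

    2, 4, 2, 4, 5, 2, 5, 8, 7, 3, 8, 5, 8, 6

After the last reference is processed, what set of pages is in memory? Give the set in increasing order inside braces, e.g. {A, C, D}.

{3, 5, 6, 7, 8}

2 -> fault, frames (2)
4 -> fault, frames (2 4)
2 -> hit
4 -> hit
5 -> fault, frames (2 4 5)
2 -> hit
5 -> hit
8 -> fault, frames (4 2 5 8)
7 -> fault, frames (4 2 5 8 7)
3 -> fault, evict 4, frames (2 5 8 7 3)
8 -> hit
5 -> hit
8 -> hit
6 -> fault, evict 2, frames (7 3 5 8 6)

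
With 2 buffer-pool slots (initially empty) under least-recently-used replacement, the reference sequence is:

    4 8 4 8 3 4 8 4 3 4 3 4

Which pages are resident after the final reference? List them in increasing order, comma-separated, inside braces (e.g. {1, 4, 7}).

{3, 4}

4: miss, frames (4)
8: miss, frames (4 8)
4: hit
8: hit
3: miss, evict 4, frames (8 3)
4: miss, evict 8, frames (3 4)
8: miss, evict 3, frames (4 8)
4: hit
3: miss, evict 8, frames (4 3)
4: hit
3: hit
4: hit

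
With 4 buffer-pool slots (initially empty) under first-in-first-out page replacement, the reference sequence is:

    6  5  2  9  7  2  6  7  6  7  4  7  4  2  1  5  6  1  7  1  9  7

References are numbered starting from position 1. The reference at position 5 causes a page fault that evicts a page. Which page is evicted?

6

pos 1: 6 → fault, frames [6]
pos 2: 5 → fault, frames [6, 5]
pos 3: 2 → fault, frames [6, 5, 2]
pos 4: 9 → fault, frames [6, 5, 2, 9]
pos 5: 7 → fault, evict 6, frames [5, 2, 9, 7]
At position 5, page 6 is evicted.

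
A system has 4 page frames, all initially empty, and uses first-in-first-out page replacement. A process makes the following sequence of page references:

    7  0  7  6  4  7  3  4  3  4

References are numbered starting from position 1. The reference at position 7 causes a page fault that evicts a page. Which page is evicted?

7

pos 1: 7 → miss, frames {7}
pos 2: 0 → miss, frames {7,0}
pos 3: 7 → hit
pos 4: 6 → miss, frames {7,0,6}
pos 5: 4 → miss, frames {7,0,6,4}
pos 6: 7 → hit
pos 7: 3 → miss, evict 7, frames {0,6,4,3}
At position 7, page 7 is evicted.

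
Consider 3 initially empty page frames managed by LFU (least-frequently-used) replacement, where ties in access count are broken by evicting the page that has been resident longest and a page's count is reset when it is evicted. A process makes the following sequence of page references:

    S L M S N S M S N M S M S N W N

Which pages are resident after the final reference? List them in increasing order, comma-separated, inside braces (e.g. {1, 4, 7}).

{M, N, S}

S → fault, frames (S)
L → fault, frames (S L)
M → fault, frames (S L M)
S → hit
N → fault, evict L, frames (S M N)
S → hit
M → hit
S → hit
N → hit
M → hit
S → hit
M → hit
S → hit
N → hit
W → fault, evict N, frames (S M W)
N → fault, evict W, frames (S M N)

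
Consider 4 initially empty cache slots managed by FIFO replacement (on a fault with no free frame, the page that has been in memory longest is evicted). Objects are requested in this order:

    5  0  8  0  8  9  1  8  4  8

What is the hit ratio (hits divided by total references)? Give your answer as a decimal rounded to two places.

0.40

5 -> fault, frames (5)
0 -> fault, frames (5 0)
8 -> fault, frames (5 0 8)
0 -> hit
8 -> hit
9 -> fault, frames (5 0 8 9)
1 -> fault, evict 5, frames (0 8 9 1)
8 -> hit
4 -> fault, evict 0, frames (8 9 1 4)
8 -> hit
Hits: 4 of 10 references → 4/10 = 0.4000.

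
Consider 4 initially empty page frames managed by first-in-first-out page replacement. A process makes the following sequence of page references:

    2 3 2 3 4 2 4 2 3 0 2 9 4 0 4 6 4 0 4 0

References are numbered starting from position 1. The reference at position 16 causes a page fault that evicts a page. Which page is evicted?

pos 1: 2: fault, frames {2}
pos 2: 3: fault, frames {2,3}
pos 3: 2: hit
pos 4: 3: hit
pos 5: 4: fault, frames {2,3,4}
pos 6: 2: hit
pos 7: 4: hit
pos 8: 2: hit
pos 9: 3: hit
pos 10: 0: fault, frames {2,3,4,0}
pos 11: 2: hit
pos 12: 9: fault, evict 2, frames {3,4,0,9}
pos 13: 4: hit
pos 14: 0: hit
pos 15: 4: hit
pos 16: 6: fault, evict 3, frames {4,0,9,6}
At position 16, page 3 is evicted.

3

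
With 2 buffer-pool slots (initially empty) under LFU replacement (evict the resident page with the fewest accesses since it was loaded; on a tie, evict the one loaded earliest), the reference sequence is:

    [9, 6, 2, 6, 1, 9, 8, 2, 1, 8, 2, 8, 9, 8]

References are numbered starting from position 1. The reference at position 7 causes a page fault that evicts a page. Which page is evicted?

pos 1: 9 → fault, frames [9]
pos 2: 6 → fault, frames [9, 6]
pos 3: 2 → fault, evict 9, frames [6, 2]
pos 4: 6 → hit
pos 5: 1 → fault, evict 2, frames [6, 1]
pos 6: 9 → fault, evict 1, frames [6, 9]
pos 7: 8 → fault, evict 9, frames [6, 8]
At position 7, page 9 is evicted.

9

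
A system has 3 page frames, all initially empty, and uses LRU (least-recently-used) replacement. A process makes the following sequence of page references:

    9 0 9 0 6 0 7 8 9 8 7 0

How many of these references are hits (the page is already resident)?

9 -> miss, frames {9}
0 -> miss, frames {9,0}
9 -> hit
0 -> hit
6 -> miss, frames {9,0,6}
0 -> hit
7 -> miss, evict 9, frames {6,0,7}
8 -> miss, evict 6, frames {0,7,8}
9 -> miss, evict 0, frames {7,8,9}
8 -> hit
7 -> hit
0 -> miss, evict 9, frames {8,7,0}
Hits: 5.

5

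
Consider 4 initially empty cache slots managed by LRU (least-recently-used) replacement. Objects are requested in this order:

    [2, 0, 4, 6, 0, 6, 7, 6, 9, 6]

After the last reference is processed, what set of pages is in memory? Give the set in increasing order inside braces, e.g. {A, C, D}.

2 -> fault, frames {2}
0 -> fault, frames {2,0}
4 -> fault, frames {2,0,4}
6 -> fault, frames {2,0,4,6}
0 -> hit
6 -> hit
7 -> fault, evict 2, frames {4,0,6,7}
6 -> hit
9 -> fault, evict 4, frames {0,7,6,9}
6 -> hit

{0, 6, 7, 9}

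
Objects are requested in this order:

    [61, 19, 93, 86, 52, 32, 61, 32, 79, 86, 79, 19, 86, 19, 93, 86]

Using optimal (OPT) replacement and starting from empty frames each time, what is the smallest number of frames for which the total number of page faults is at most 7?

f=1: 16 faults
f=2: 10 faults
f=3: 9 faults
f=4: 8 faults
f=5: 7 faults
f=6: 7 faults
f=7: 7 faults
Smallest f with faults ≤ 7 is 5.

5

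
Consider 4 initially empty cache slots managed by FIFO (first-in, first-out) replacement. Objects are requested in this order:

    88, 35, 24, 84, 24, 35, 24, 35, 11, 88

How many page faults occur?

6

88 → fault, frames {88}
35 → fault, frames {88,35}
24 → fault, frames {88,35,24}
84 → fault, frames {88,35,24,84}
24 → hit
35 → hit
24 → hit
35 → hit
11 → fault, evict 88, frames {35,24,84,11}
88 → fault, evict 35, frames {24,84,11,88}
Page faults: 6.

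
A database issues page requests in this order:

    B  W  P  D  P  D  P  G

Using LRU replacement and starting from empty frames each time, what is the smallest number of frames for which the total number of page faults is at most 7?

2

f=1: 8 faults
f=2: 5 faults
f=3: 5 faults
f=4: 5 faults
f=5: 5 faults
Smallest f with faults ≤ 7 is 2.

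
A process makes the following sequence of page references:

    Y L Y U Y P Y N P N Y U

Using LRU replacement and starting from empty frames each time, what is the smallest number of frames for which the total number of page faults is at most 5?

4

f=1: 12 faults
f=2: 8 faults
f=3: 6 faults
f=4: 5 faults
f=5: 5 faults
Smallest f with faults ≤ 5 is 4.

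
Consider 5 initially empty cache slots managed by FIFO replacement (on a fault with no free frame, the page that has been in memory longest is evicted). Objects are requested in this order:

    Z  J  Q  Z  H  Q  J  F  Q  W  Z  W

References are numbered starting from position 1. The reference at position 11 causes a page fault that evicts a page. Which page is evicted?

J

pos 1: Z → miss, frames (Z)
pos 2: J → miss, frames (Z J)
pos 3: Q → miss, frames (Z J Q)
pos 4: Z → hit
pos 5: H → miss, frames (Z J Q H)
pos 6: Q → hit
pos 7: J → hit
pos 8: F → miss, frames (Z J Q H F)
pos 9: Q → hit
pos 10: W → miss, evict Z, frames (J Q H F W)
pos 11: Z → miss, evict J, frames (Q H F W Z)
At position 11, page J is evicted.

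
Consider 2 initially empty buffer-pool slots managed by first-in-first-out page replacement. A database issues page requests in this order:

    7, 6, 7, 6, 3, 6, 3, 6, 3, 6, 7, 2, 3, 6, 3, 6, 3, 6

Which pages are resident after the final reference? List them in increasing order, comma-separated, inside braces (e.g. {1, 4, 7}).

7: fault, frames {7}
6: fault, frames {7,6}
7: hit
6: hit
3: fault, evict 7, frames {6,3}
6: hit
3: hit
6: hit
3: hit
6: hit
7: fault, evict 6, frames {3,7}
2: fault, evict 3, frames {7,2}
3: fault, evict 7, frames {2,3}
6: fault, evict 2, frames {3,6}
3: hit
6: hit
3: hit
6: hit

{3, 6}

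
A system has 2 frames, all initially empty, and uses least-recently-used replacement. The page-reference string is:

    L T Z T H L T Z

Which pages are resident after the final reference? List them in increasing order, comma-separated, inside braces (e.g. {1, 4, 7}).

L -> miss, frames [L]
T -> miss, frames [L, T]
Z -> miss, evict L, frames [T, Z]
T -> hit
H -> miss, evict Z, frames [T, H]
L -> miss, evict T, frames [H, L]
T -> miss, evict H, frames [L, T]
Z -> miss, evict L, frames [T, Z]

{T, Z}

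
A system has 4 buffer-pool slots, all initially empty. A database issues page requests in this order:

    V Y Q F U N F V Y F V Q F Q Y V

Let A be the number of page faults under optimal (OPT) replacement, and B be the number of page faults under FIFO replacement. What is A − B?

-3

Under OPT: F F F F F F . . . . . F . . . . → 7 faults.
Under FIFO: F F F F F F . F F F . F . . . . → 10 faults.
A − B = 7 − 10 = -3.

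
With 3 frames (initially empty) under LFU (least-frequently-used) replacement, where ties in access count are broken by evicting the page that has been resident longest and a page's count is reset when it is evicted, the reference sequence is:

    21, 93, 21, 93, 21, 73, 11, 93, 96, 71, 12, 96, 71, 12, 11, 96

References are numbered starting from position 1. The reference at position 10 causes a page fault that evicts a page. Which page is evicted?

pos 1: 21: miss, frames (21)
pos 2: 93: miss, frames (21 93)
pos 3: 21: hit
pos 4: 93: hit
pos 5: 21: hit
pos 6: 73: miss, frames (21 93 73)
pos 7: 11: miss, evict 73, frames (21 93 11)
pos 8: 93: hit
pos 9: 96: miss, evict 11, frames (21 93 96)
pos 10: 71: miss, evict 96, frames (21 93 71)
At position 10, page 96 is evicted.

96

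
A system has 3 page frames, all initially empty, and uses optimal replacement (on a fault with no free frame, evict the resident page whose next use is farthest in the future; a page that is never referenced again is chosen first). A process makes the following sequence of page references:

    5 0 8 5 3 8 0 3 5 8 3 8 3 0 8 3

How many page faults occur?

6

5 → miss, frames {5}
0 → miss, frames {5,0}
8 → miss, frames {5,0,8}
5 → hit
3 → miss, evict 5, frames {0,8,3}
8 → hit
0 → hit
3 → hit
5 → miss, evict 0, frames {8,3,5}
8 → hit
3 → hit
8 → hit
3 → hit
0 → miss, evict 5, frames {8,3,0}
8 → hit
3 → hit
Page faults: 6.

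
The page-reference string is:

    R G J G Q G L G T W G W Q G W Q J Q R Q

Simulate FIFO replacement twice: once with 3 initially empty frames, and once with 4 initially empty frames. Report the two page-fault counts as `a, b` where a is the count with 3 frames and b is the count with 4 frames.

13, 11

3 frames: F F F . F . F F F F . . F F . . F . F F → 13 faults.
4 frames: F F F . F . F . F F F . F . . . F . F . → 11 faults.
11 < 13: adding a frame reduced faults, as is typical.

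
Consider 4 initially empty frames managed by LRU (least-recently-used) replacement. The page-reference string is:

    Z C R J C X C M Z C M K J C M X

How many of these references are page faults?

Z: miss, frames {Z}
C: miss, frames {Z,C}
R: miss, frames {Z,C,R}
J: miss, frames {Z,C,R,J}
C: hit
X: miss, evict Z, frames {R,J,C,X}
C: hit
M: miss, evict R, frames {J,X,C,M}
Z: miss, evict J, frames {X,C,M,Z}
C: hit
M: hit
K: miss, evict X, frames {Z,C,M,K}
J: miss, evict Z, frames {C,M,K,J}
C: hit
M: hit
X: miss, evict K, frames {J,C,M,X}
Page faults: 10.

10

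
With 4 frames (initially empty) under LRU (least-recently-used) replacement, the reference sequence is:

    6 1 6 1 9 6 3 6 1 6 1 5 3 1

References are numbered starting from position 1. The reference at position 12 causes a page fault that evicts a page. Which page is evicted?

9

pos 1: 6 -> fault, frames (6)
pos 2: 1 -> fault, frames (6 1)
pos 3: 6 -> hit
pos 4: 1 -> hit
pos 5: 9 -> fault, frames (6 1 9)
pos 6: 6 -> hit
pos 7: 3 -> fault, frames (1 9 6 3)
pos 8: 6 -> hit
pos 9: 1 -> hit
pos 10: 6 -> hit
pos 11: 1 -> hit
pos 12: 5 -> fault, evict 9, frames (3 6 1 5)
At position 12, page 9 is evicted.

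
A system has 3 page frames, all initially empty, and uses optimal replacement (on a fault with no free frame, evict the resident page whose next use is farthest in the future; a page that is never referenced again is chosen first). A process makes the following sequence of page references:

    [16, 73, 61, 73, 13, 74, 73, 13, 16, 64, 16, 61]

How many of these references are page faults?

8

16: miss, frames (16)
73: miss, frames (16 73)
61: miss, frames (16 73 61)
73: hit
13: miss, evict 61, frames (16 73 13)
74: miss, evict 16, frames (73 13 74)
73: hit
13: hit
16: miss, evict 74, frames (73 13 16)
64: miss, evict 13, frames (73 16 64)
16: hit
61: miss, evict 64, frames (73 16 61)
Page faults: 8.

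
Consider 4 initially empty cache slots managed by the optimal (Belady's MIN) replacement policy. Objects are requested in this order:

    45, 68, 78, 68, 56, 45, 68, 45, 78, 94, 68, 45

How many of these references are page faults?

5

45 -> miss, frames [45]
68 -> miss, frames [45, 68]
78 -> miss, frames [45, 68, 78]
68 -> hit
56 -> miss, frames [45, 68, 78, 56]
45 -> hit
68 -> hit
45 -> hit
78 -> hit
94 -> miss, evict 56, frames [45, 68, 78, 94]
68 -> hit
45 -> hit
Page faults: 5.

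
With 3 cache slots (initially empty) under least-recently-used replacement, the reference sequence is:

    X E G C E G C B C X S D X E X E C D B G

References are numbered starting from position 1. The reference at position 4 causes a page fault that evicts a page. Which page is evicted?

X

pos 1: X -> fault, frames {X}
pos 2: E -> fault, frames {X,E}
pos 3: G -> fault, frames {X,E,G}
pos 4: C -> fault, evict X, frames {E,G,C}
At position 4, page X is evicted.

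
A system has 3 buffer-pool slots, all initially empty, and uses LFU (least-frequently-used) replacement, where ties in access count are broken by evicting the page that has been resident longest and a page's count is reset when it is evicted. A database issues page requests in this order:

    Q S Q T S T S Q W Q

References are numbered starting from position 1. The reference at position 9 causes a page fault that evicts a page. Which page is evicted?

pos 1: Q → fault, frames {Q}
pos 2: S → fault, frames {Q,S}
pos 3: Q → hit
pos 4: T → fault, frames {Q,S,T}
pos 5: S → hit
pos 6: T → hit
pos 7: S → hit
pos 8: Q → hit
pos 9: W → fault, evict T, frames {Q,S,W}
At position 9, page T is evicted.

T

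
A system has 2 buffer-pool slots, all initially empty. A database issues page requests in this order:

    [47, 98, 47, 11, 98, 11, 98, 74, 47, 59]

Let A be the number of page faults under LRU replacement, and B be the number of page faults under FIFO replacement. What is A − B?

1

Under LRU: F F . F F . . F F F → 7 faults.
Under FIFO: F F . F . . . F F F → 6 faults.
A − B = 7 − 6 = 1.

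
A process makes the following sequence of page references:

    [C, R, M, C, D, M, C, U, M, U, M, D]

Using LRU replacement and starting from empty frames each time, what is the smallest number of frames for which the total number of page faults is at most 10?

f=1: 12 faults
f=2: 10 faults
f=3: 6 faults
f=4: 5 faults
f=5: 5 faults
Smallest f with faults ≤ 10 is 2.

2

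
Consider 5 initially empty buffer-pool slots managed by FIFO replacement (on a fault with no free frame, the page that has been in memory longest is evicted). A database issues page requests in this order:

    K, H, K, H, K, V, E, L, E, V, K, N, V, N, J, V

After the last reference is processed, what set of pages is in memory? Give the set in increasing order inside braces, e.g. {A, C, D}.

{E, J, L, N, V}

K: miss, frames (K)
H: miss, frames (K H)
K: hit
H: hit
K: hit
V: miss, frames (K H V)
E: miss, frames (K H V E)
L: miss, frames (K H V E L)
E: hit
V: hit
K: hit
N: miss, evict K, frames (H V E L N)
V: hit
N: hit
J: miss, evict H, frames (V E L N J)
V: hit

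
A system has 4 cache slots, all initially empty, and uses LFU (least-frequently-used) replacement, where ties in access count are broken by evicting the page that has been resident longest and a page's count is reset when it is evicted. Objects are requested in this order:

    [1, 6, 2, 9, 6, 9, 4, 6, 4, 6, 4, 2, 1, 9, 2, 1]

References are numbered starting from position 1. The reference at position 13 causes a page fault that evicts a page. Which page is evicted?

2

pos 1: 1 -> miss, frames [1]
pos 2: 6 -> miss, frames [1, 6]
pos 3: 2 -> miss, frames [1, 6, 2]
pos 4: 9 -> miss, frames [1, 6, 2, 9]
pos 5: 6 -> hit
pos 6: 9 -> hit
pos 7: 4 -> miss, evict 1, frames [6, 2, 9, 4]
pos 8: 6 -> hit
pos 9: 4 -> hit
pos 10: 6 -> hit
pos 11: 4 -> hit
pos 12: 2 -> hit
pos 13: 1 -> miss, evict 2, frames [6, 9, 4, 1]
At position 13, page 2 is evicted.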